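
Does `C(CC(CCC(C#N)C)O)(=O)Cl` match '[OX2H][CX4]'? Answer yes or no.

Yes

The pattern [OX2H][CX4] describes a hydroxyl oxygen bound to an sp3 (X4) carbon — an aliphatic alcohol.
The molecule carries a hydroxyl group (-OH), whose atoms satisfy every constraint of the query, so the pattern matches.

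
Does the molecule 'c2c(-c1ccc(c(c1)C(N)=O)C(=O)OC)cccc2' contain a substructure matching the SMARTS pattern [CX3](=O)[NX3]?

The pattern [CX3](=O)[NX3] describes a carbonyl carbon bonded to a trivalent nitrogen — an amide.
The molecule carries a primary amide (-C(=O)NH2), whose atoms satisfy every constraint of the query, so the pattern matches.

Yes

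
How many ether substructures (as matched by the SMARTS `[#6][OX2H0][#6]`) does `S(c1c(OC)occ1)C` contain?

1

[#6][OX2H0][#6] is the SMARTS for an ether: an aliphatic oxygen bridging two carbons with no H on the oxygen.
Exactly one fragment in the molecule meets all constraints, giving 1 match.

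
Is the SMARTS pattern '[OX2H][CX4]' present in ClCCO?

The pattern [OX2H][CX4] describes a hydroxyl oxygen bound to an sp3 (X4) carbon — an aliphatic alcohol.
The molecule carries a hydroxyl group (-OH), whose atoms satisfy every constraint of the query, so the pattern matches.

Yes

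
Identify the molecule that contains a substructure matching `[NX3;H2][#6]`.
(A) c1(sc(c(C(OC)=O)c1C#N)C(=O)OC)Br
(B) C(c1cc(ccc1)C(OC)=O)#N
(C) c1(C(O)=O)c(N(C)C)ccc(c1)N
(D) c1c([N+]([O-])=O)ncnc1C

C

[NX3;H2][#6] describes a trivalent nitrogen with two H attached to carbon (a primary amine).
(A) has a nitrile (-C#N) but the nitrogen is NX1 (triple-bonded), not NX3 with two H.
(B) has a nitrile (-C#N) but the nitrogen is NX1 (triple-bonded), not NX3 with two H.
(C) contains a primary amino group (-NH2), which satisfies every atom and bond constraint.
(D) has a nitro group (-[N+](=O)[O-]) but the nitrogen is [N+] with no H, not NX3H2.
So the answer is (C).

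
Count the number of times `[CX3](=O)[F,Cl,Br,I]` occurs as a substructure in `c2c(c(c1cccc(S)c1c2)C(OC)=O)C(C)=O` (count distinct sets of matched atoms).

0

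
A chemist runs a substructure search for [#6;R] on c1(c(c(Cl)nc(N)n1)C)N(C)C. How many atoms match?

4

The query [#6;R] means: carbon that is part of a ring.
Check the 12 heavy atoms by environment: 2× n (aromatic, in 6-ring) → no; 4× c (aromatic, in 6-ring) → match; 2× N (acyclic) → no; 3× C (acyclic) → no; 1× Cl (acyclic) → no.
That gives 4 matching atoms.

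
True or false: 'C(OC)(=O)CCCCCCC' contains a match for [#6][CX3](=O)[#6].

False

The pattern [#6][CX3](=O)[#6] describes a carbonyl carbon (no H) flanked by two carbons — a ketone.
The closest candidate here is a methyl-ester group (-C(=O)OCH3), but one neighbour of the carbonyl carbon is O, not C. No other fragment satisfies the full query, so there is no match.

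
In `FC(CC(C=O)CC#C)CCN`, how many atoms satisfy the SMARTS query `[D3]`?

The query [D3] means: atom with exactly three heavy-atom neighbours.
Check the 12 heavy atoms by environment: 6× C (D2) → no; 2× C (D3) → match; 1× O (D1) → no; 1× N (D1) → no; 1× F (D1) → no; 1× C (D1) → no.
That gives 2 matching atoms.

2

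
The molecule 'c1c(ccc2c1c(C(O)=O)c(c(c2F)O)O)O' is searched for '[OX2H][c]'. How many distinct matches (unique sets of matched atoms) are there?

3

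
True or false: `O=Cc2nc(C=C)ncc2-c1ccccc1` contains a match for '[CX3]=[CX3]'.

True

The pattern [CX3]=[CX3] describes a non-aromatic C=C double bond between two sp2 carbons — an alkene.
The molecule carries a vinyl group (-CH=CH2), whose atoms satisfy every constraint of the query, so the pattern matches.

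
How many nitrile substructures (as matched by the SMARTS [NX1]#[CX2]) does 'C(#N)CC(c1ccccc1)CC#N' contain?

2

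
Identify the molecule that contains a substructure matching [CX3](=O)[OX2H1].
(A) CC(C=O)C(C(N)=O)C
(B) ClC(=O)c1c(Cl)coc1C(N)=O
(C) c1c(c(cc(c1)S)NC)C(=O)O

C

[CX3](=O)[OX2H1] describes an sp2 carbon double-bonded to O and single-bonded to an -OH oxygen (a carboxylic acid).
(A) has a primary amide (-C(=O)NH2) but the carbonyl is bonded to N, not to an -OH oxygen.
(B) has an acyl chloride (-C(=O)Cl) but the carbonyl is bonded to Cl, not to an -OH oxygen.
(C) contains a carboxylic acid group (-C(=O)OH), which satisfies every atom and bond constraint.
So the answer is (C).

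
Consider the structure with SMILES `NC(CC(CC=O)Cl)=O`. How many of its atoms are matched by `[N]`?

1

The query [N] means: uppercase N matches aliphatic (non-aromatic) nitrogen only.
Check the 9 heavy atoms by environment: 5× C → no; 2× O → no; 1× N → match; 1× Cl → no.
That gives 1 matching atom.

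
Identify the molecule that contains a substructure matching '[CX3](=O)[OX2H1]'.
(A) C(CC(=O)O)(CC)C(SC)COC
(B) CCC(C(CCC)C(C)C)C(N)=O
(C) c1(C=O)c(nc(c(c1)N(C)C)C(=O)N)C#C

[CX3](=O)[OX2H1] describes an sp2 carbon double-bonded to O and single-bonded to an -OH oxygen (a carboxylic acid).
(A) contains a carboxylic acid group (-C(=O)OH), which satisfies every atom and bond constraint.
(B) has a primary amide (-C(=O)NH2) but the carbonyl is bonded to N, not to an -OH oxygen.
(C) has a primary amide (-C(=O)NH2) but the carbonyl is bonded to N, not to an -OH oxygen.
So the answer is (A).

A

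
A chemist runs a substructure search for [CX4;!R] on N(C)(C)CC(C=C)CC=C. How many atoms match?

5

Check the 10 heavy atoms by environment: 5× C (X4, acyclic) → match; 4× C (X3, acyclic) → no; 1× N (X3, acyclic) → no.
That gives 5 matching atoms.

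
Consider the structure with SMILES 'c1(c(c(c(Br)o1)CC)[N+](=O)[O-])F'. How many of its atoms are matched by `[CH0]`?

0

Check the 12 heavy atoms by environment: 1× o (aromatic, H0) → no; 4× c (aromatic, H0) → no; 1× Br (H0) → no; 1× C (H2) → no; 1× C (H3) → no; 1× N (charge +1, H0) → no; 1× O (charge -1, H0) → no; 1× O (H0) → no; 1× F (H0) → no.
No environment satisfies the query, so 0 matching atoms.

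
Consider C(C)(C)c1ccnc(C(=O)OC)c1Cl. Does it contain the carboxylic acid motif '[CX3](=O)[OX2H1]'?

No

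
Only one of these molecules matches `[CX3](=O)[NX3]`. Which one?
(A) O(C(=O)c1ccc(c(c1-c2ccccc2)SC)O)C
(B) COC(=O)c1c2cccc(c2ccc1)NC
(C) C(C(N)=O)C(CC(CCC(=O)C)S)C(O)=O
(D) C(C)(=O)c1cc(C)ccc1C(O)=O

C

[CX3](=O)[NX3] describes a carbonyl carbon bonded to a trivalent nitrogen (an amide).
(A) has a methyl-ester group (-C(=O)OCH3) but the carbonyl is bonded to O, not to an NX3 nitrogen.
(B) has a methyl-ester group (-C(=O)OCH3) but the carbonyl is bonded to O, not to an NX3 nitrogen.
(C) contains a primary amide (-C(=O)NH2), which satisfies every atom and bond constraint.
(D) has a carboxylic acid group (-C(=O)OH) but the carbonyl is bonded to O, not to an NX3 nitrogen.
So the answer is (C).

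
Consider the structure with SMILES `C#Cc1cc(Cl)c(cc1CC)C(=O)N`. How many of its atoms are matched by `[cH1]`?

2

The query [cH1] means: aromatic carbon bearing exactly one hydrogen.
Check the 14 heavy atoms by environment: 4× c (aromatic, H0) → no; 2× c (aromatic, H1) → match; 1× Cl (H0) → no; 2× C (H0) → no; 1× C (H1) → no; 1× O (H0) → no; 1× N (H2) → no; 1× C (H2) → no; 1× C (H3) → no.
That gives 2 matching atoms.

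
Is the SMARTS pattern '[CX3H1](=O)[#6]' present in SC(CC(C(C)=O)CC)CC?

The pattern [CX3H1](=O)[#6] describes an sp2 carbon with one H, double-bonded to O and single-bonded to carbon — an aldehyde.
The closest candidate here is an acetyl/ketone group (-C(=O)CH3), but the carbonyl carbon has H0 (two carbon neighbours), not H1. No other fragment satisfies the full query, so there is no match.

No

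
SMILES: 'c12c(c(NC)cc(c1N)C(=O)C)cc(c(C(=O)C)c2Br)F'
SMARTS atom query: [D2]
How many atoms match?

Check the 21 heavy atoms by environment: 8× c (aromatic, D3) → no; 2× c (aromatic, D2) → match; 1× N (D2) → match; 3× C (D1) → no; 2× C (D3) → no; 2× O (D1) → no; 1× F (D1) → no; 1× Br (D1) → no; 1× N (D1) → no.
Summing the matching environments: 2 + 1 = 3 matching atoms.

3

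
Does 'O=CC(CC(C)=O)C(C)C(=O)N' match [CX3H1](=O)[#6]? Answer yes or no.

Yes

The pattern [CX3H1](=O)[#6] describes an sp2 carbon with one H, double-bonded to O and single-bonded to carbon — an aldehyde.
The molecule carries an aldehyde (-CHO), whose atoms satisfy every constraint of the query, so the pattern matches.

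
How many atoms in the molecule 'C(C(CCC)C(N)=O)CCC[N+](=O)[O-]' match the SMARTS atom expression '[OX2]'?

0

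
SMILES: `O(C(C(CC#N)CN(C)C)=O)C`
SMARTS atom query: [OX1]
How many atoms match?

The query [OX1] means: aliphatic oxygen with one total connection — typically a carbonyl =O or an oxide.
Check the 12 heavy atoms by environment: 6× C (X4) → no; 1× C (X3) → no; 1× O (X1) → match; 1× O (X2) → no; 1× C (X2) → no; 1× N (X1) → no; 1× N (X3) → no.
That gives 1 matching atom.

1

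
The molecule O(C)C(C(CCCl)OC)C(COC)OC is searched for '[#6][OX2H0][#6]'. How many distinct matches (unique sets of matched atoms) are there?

[#6][OX2H0][#6] is the SMARTS for an ether: an aliphatic oxygen bridging two carbons with no H on the oxygen.
The molecule carries 4 separate instances of a methoxy ether (-OCH3) meeting every constraint; each maps to a distinct set of atoms, giving 4 matches.

4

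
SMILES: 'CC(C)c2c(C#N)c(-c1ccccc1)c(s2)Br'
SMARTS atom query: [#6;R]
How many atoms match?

The query [#6;R] means: carbon that is part of a ring.
Check the 17 heavy atoms by environment: 1× s (aromatic, in 5-ring) → no; 4× c (aromatic, in 5-ring) → match; 6× c (aromatic, in 6-ring) → match; 1× Br (acyclic) → no; 4× C (acyclic) → no; 1× N (acyclic) → no.
Summing the matching environments: 4 + 6 = 10 matching atoms.

10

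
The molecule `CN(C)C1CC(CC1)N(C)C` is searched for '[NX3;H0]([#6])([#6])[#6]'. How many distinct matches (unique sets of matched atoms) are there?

2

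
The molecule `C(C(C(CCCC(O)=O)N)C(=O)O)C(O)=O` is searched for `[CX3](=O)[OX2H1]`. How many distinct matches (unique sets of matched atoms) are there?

3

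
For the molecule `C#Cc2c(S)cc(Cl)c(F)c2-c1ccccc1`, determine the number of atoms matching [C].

2

The query [C] means: uppercase C matches aliphatic (non-aromatic) carbon only.
Check the 17 heavy atoms by environment: 12× c (aromatic) → no; 1× F → no; 1× S → no; 1× Cl → no; 2× C → match.
That gives 2 matching atoms.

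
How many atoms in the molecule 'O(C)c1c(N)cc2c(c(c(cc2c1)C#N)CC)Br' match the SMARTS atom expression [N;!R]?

2

The query [N;!R] means: aliphatic nitrogen not in a ring.
Check the 18 heavy atoms by environment: 10× c (aromatic, in 6-ring) → no; 1× Br (acyclic) → no; 2× N (acyclic) → match; 4× C (acyclic) → no; 1× O (acyclic) → no.
That gives 2 matching atoms.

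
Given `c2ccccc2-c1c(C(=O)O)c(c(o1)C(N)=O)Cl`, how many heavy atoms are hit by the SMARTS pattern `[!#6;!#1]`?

6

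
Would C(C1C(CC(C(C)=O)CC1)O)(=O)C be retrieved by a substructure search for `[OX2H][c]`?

No

The pattern [OX2H][c] describes a hydroxyl oxygen attached to an aromatic carbon — a phenol.
The closest candidate here is a hydroxyl group (-OH), but the -OH is on an aliphatic carbon, not an aromatic c. No other fragment satisfies the full query, so there is no match.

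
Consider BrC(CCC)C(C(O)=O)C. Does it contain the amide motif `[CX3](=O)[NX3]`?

The pattern [CX3](=O)[NX3] describes a carbonyl carbon bonded to a trivalent nitrogen — an amide.
The closest candidate here is a carboxylic acid group (-C(=O)OH), but the carbonyl is bonded to O, not to an NX3 nitrogen. No other fragment satisfies the full query, so there is no match.

No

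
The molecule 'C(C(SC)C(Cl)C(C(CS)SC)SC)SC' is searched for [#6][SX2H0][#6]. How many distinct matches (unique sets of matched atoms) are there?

4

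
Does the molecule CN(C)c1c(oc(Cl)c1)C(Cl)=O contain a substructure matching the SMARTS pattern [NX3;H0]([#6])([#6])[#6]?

Yes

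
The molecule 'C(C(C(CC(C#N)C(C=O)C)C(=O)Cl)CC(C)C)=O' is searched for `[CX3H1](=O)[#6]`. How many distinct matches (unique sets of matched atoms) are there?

2

[CX3H1](=O)[#6] is the SMARTS for an aldehyde: an sp2 carbon with one H, double-bonded to O and single-bonded to carbon.
The molecule carries 2 separate instances of an aldehyde (-CHO) meeting every constraint; each maps to a distinct set of atoms, giving 2 matches.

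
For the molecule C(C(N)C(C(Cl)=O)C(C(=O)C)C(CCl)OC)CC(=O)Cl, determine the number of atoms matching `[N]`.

The query [N] means: uppercase N matches aliphatic (non-aromatic) nitrogen only.
Check the 20 heavy atoms by environment: 12× C → no; 4× O → no; 3× Cl → no; 1× N → match.
That gives 1 matching atom.

1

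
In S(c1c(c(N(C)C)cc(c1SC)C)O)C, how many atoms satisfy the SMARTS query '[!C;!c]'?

4

The query [!C;!c] means: neither aliphatic nor aromatic carbon — same as [!#6].
Check the 15 heavy atoms by environment: 6× c (aromatic) → no; 1× O → match; 2× S → match; 5× C → no; 1× N → match.
Summing the matching environments: 1 + 2 + 1 = 4 matching atoms.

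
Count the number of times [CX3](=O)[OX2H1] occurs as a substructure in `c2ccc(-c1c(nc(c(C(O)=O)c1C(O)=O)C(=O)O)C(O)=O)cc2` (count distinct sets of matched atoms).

4

[CX3](=O)[OX2H1] is the SMARTS for a carboxylic acid: an sp2 carbon double-bonded to O and single-bonded to an -OH oxygen.
The molecule carries 4 separate instances of a carboxylic acid group (-C(=O)OH) meeting every constraint; each maps to a distinct set of atoms, giving 4 matches.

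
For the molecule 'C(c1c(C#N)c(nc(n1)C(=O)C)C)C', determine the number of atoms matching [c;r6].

4

Check the 14 heavy atoms by environment: 2× n (aromatic, in 6-ring) → no; 4× c (aromatic, in 6-ring) → match; 6× C (acyclic) → no; 1× N (acyclic) → no; 1× O (acyclic) → no.
That gives 4 matching atoms.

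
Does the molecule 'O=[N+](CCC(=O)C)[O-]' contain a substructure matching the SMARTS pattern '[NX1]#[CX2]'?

The pattern [NX1]#[CX2] describes a nitrogen triple-bonded to a two-connected carbon — a nitrile.
The closest candidate here is a nitro group (-[N+](=O)[O-]), but there is no C#N triple bond. No other fragment satisfies the full query, so there is no match.

No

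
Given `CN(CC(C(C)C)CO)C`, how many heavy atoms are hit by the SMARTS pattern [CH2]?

2

The query [CH2] means: aliphatic carbon with exactly two hydrogens.
Check the 10 heavy atoms by environment: 2× C (H2) → match; 2× C (H1) → no; 4× C (H3) → no; 1× N (H0) → no; 1× O (H1) → no.
That gives 2 matching atoms.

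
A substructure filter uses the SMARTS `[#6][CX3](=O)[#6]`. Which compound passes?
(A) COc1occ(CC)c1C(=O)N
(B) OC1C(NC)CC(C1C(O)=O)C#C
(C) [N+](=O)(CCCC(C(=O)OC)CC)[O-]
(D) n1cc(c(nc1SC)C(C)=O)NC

[#6][CX3](=O)[#6] describes a carbonyl carbon (no H) flanked by two carbons (a ketone).
(A) has a primary amide (-C(=O)NH2) but one neighbour of the carbonyl carbon is N, not C.
(B) has a carboxylic acid group (-C(=O)OH) but one neighbour of the carbonyl carbon is O, not C.
(C) has a methyl-ester group (-C(=O)OCH3) but one neighbour of the carbonyl carbon is O, not C.
(D) contains an acetyl/ketone group (-C(=O)CH3), which satisfies every atom and bond constraint.
So the answer is (D).

D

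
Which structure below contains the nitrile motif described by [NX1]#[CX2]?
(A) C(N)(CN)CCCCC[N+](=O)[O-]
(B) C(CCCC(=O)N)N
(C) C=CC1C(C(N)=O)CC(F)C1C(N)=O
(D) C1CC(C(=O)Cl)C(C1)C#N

[NX1]#[CX2] describes a nitrogen triple-bonded to a two-connected carbon (a nitrile).
(A) has a primary amino group (-NH2) but the nitrogen is NX3 (three connections), not NX1 triple-bonded.
(B) has a primary amide (-C(=O)NH2) but the nitrogen is NX3, not NX1.
(C) has a primary amide (-C(=O)NH2) but the nitrogen is NX3, not NX1.
(D) contains a nitrile (-C#N), which satisfies every atom and bond constraint.
So the answer is (D).

D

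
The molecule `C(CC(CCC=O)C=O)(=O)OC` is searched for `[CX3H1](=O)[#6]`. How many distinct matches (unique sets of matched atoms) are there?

2

[CX3H1](=O)[#6] is the SMARTS for an aldehyde: an sp2 carbon with one H, double-bonded to O and single-bonded to carbon.
The molecule carries 2 separate instances of an aldehyde (-CHO) meeting every constraint; each maps to a distinct set of atoms, giving 2 matches.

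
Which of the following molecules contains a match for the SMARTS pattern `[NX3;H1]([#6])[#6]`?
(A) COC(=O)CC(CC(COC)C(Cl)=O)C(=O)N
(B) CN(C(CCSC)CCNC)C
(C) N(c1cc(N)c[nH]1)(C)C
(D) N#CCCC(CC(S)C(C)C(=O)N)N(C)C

[NX3;H1]([#6])[#6] describes a trivalent nitrogen with one H, bonded to two carbons (a secondary amine).
(A) has a primary amide (-C(=O)NH2) but the -C(=O)NH2 nitrogen has H2, not H1.
(B) contains an N-methylamino group (-NHCH3), which satisfies every atom and bond constraint.
(C) has a primary amino group (-NH2) but the nitrogen has H2 and only one carbon neighbour.
(D) has a primary amide (-C(=O)NH2) but the -C(=O)NH2 nitrogen has H2, not H1.
So the answer is (B).

B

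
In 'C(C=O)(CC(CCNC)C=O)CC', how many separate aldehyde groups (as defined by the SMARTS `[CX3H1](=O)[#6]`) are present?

[CX3H1](=O)[#6] is the SMARTS for an aldehyde: an sp2 carbon with one H, double-bonded to O and single-bonded to carbon.
The molecule carries 2 separate instances of an aldehyde (-CHO) meeting every constraint; each maps to a distinct set of atoms, giving 2 matches.

2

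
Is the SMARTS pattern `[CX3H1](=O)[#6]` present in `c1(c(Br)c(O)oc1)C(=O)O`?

No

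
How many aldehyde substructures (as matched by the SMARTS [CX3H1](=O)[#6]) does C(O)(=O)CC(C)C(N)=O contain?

0

[CX3H1](=O)[#6] is the SMARTS for an aldehyde: an sp2 carbon with one H, double-bonded to O and single-bonded to carbon.
The molecule has a carboxylic acid group (-C(=O)OH), but the carbonyl carbon has H0 and is bonded to O, not H1; nothing else fits, so there are 0 matches.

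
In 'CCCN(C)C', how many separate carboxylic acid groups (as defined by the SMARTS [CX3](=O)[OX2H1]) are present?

0

[CX3](=O)[OX2H1] is the SMARTS for a carboxylic acid: an sp2 carbon double-bonded to O and single-bonded to an -OH oxygen.
No fragment in the molecule satisfies every constraint, giving 0 matches.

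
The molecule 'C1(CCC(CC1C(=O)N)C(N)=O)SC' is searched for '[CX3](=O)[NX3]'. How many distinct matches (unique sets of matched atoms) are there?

[CX3](=O)[NX3] is the SMARTS for an amide: a carbonyl carbon bonded to a trivalent nitrogen.
The molecule carries 2 separate instances of a primary amide (-C(=O)NH2) meeting every constraint; each maps to a distinct set of atoms, giving 2 matches.

2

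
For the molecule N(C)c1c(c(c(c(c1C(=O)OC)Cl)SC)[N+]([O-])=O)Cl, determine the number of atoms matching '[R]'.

6

The query [R] means: R matches any atom that is part of a ring.
Check the 19 heavy atoms by environment: 6× c (aromatic, in 6-ring) → match; 4× C (acyclic) → no; 3× O (acyclic) → no; 1× S (acyclic) → no; 2× Cl (acyclic) → no; 1× N (charge +1, acyclic) → no; 1× O (charge -1, acyclic) → no; 1× N (acyclic) → no.
That gives 6 matching atoms.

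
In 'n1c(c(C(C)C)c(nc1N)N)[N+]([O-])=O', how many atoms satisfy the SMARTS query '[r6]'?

The query [r6] means: r6 matches atoms in a six-membered ring.
Check the 14 heavy atoms by environment: 2× n (aromatic, in 6-ring) → match; 4× c (aromatic, in 6-ring) → match; 2× N (acyclic) → no; 3× C (acyclic) → no; 1× N (charge +1, acyclic) → no; 1× O (charge -1, acyclic) → no; 1× O (acyclic) → no.
Summing the matching environments: 2 + 4 = 6 matching atoms.

6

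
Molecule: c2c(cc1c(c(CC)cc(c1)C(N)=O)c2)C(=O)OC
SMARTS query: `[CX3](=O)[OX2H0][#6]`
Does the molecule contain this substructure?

Yes

The pattern [CX3](=O)[OX2H0][#6] describes a carbonyl carbon bonded to an oxygen that is itself bonded to carbon (no H on that O) — an ester.
The molecule carries a methyl-ester group (-C(=O)OCH3), whose atoms satisfy every constraint of the query, so the pattern matches.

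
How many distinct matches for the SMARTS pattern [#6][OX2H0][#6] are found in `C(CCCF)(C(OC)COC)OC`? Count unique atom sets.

[#6][OX2H0][#6] is the SMARTS for an ether: an aliphatic oxygen bridging two carbons with no H on the oxygen.
The molecule carries 3 separate instances of a methoxy ether (-OCH3) meeting every constraint; each maps to a distinct set of atoms, giving 3 matches.

3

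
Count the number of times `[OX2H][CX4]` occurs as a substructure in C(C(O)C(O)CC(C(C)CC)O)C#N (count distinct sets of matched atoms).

3

[OX2H][CX4] is the SMARTS for an aliphatic alcohol: a hydroxyl oxygen bound to an sp3 (X4) carbon.
The molecule carries 3 separate instances of a hydroxyl group (-OH) meeting every constraint; each maps to a distinct set of atoms, giving 3 matches.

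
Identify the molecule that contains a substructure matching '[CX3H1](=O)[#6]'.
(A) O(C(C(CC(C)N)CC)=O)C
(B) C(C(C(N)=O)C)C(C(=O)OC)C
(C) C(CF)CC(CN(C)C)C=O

C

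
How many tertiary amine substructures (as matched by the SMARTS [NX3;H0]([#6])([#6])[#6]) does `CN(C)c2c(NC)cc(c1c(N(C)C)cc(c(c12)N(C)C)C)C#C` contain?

3

[NX3;H0]([#6])([#6])[#6] is the SMARTS for a tertiary amine: a trivalent nitrogen with no H, bonded to three carbons.
The molecule carries 3 separate instances of a dimethylamino group (-N(CH3)2) meeting every constraint; each maps to a distinct set of atoms, giving 3 matches.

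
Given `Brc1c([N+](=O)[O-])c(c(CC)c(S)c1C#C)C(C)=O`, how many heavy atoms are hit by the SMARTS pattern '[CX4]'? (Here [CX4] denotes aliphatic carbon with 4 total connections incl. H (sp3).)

3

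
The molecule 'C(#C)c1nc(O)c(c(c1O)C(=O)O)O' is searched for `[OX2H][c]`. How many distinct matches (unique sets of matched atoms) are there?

3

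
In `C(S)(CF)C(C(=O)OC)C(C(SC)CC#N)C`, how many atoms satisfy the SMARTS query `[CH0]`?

The query [CH0] means: aliphatic carbon with no attached hydrogen.
Check the 17 heavy atoms by environment: 2× C (H2) → no; 4× C (H1) → no; 3× C (H3) → no; 2× C (H0) → match; 2× O (H0) → no; 1× F (H0) → no; 1× N (H0) → no; 1× S (H1) → no; 1× S (H0) → no.
That gives 2 matching atoms.

2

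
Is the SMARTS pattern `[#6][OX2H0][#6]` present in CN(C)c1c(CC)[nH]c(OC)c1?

The pattern [#6][OX2H0][#6] describes an aliphatic oxygen bridging two carbons with no H on the oxygen — an ether.
The molecule carries a methoxy ether (-OCH3), whose atoms satisfy every constraint of the query, so the pattern matches.

Yes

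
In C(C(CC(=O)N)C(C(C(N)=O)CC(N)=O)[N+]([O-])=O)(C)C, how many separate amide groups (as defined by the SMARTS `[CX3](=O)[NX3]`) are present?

3

[CX3](=O)[NX3] is the SMARTS for an amide: a carbonyl carbon bonded to a trivalent nitrogen.
The molecule carries 3 separate instances of a primary amide (-C(=O)NH2) meeting every constraint; each maps to a distinct set of atoms, giving 3 matches.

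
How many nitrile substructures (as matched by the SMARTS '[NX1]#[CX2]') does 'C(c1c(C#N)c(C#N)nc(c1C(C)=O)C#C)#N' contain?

[NX1]#[CX2] is the SMARTS for a nitrile: a nitrogen triple-bonded to a two-connected carbon.
The molecule carries 3 separate instances of a nitrile (-C#N) meeting every constraint; each maps to a distinct set of atoms, giving 3 matches.

3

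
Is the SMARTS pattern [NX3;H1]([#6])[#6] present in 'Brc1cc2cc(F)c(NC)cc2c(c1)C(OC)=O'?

The pattern [NX3;H1]([#6])[#6] describes a trivalent nitrogen with one H, bonded to two carbons — a secondary amine.
The molecule carries an N-methylamino group (-NHCH3), whose atoms satisfy every constraint of the query, so the pattern matches.

Yes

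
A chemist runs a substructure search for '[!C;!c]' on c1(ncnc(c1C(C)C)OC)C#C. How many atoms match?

Check the 13 heavy atoms by environment: 2× n (aromatic) → match; 4× c (aromatic) → no; 6× C → no; 1× O → match.
Summing the matching environments: 2 + 1 = 3 matching atoms.

3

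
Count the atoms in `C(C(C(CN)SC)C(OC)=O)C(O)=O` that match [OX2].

The query [OX2] means: aliphatic oxygen with two total connections — ether, hydroxyl, or ester single-bond O.
Check the 14 heavy atoms by environment: 6× C (X4) → no; 2× C (X3) → no; 2× O (X1) → no; 2× O (X2) → match; 1× S (X2) → no; 1× N (X3) → no.
That gives 2 matching atoms.

2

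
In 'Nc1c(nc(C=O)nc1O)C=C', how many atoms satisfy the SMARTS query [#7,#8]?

5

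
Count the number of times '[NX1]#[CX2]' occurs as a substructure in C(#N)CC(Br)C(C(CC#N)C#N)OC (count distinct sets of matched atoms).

3

[NX1]#[CX2] is the SMARTS for a nitrile: a nitrogen triple-bonded to a two-connected carbon.
The molecule carries 3 separate instances of a nitrile (-C#N) meeting every constraint; each maps to a distinct set of atoms, giving 3 matches.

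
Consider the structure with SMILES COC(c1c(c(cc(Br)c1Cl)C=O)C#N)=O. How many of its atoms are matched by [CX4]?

1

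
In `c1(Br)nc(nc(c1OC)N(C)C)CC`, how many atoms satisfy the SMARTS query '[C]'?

5

The query [C] means: uppercase C matches aliphatic (non-aromatic) carbon only.
Check the 14 heavy atoms by environment: 2× n (aromatic) → no; 4× c (aromatic) → no; 1× N → no; 5× C → match; 1× Br → no; 1× O → no.
That gives 5 matching atoms.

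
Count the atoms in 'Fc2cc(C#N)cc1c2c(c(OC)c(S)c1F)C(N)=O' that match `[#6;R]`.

The query [#6;R] means: carbon that is part of a ring.
Check the 20 heavy atoms by environment: 10× c (aromatic, in 6-ring) → match; 2× O (acyclic) → no; 3× C (acyclic) → no; 1× S (acyclic) → no; 2× F (acyclic) → no; 2× N (acyclic) → no.
That gives 10 matching atoms.

10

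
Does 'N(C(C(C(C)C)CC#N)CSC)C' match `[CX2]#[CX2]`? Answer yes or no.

No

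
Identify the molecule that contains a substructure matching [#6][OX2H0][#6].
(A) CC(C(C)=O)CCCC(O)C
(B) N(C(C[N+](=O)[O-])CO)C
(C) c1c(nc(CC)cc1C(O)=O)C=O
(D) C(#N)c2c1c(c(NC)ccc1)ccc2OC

[#6][OX2H0][#6] describes an aliphatic oxygen bridging two carbons with no H on the oxygen (an ether).
(A) has a hydroxyl group (-OH) but the oxygen has H1, not H0 bridging two carbons.
(B) has a hydroxyl group (-OH) but the oxygen has H1, not H0 bridging two carbons.
(C) has a carboxylic acid group (-C(=O)OH) but the -OH oxygen has H1; the =O is OX1, not OX2.
(D) contains a methoxy ether (-OCH3), which satisfies every atom and bond constraint.
So the answer is (D).

D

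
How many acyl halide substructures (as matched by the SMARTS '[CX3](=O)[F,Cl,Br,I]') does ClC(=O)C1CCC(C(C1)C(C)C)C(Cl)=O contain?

2

[CX3](=O)[F,Cl,Br,I] is the SMARTS for an acyl halide: a carbonyl carbon bonded to a halogen.
The molecule carries 2 separate instances of an acyl chloride (-C(=O)Cl) meeting every constraint; each maps to a distinct set of atoms, giving 2 matches.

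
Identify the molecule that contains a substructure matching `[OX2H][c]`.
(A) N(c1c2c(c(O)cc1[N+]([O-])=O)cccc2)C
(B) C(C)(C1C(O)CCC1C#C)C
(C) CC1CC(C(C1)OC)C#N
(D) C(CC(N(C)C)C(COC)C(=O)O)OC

A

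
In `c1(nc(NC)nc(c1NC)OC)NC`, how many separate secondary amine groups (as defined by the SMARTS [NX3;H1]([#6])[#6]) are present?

3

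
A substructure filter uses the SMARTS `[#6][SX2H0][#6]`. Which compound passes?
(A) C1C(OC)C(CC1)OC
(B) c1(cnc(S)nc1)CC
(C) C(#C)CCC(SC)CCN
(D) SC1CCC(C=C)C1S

C

[#6][SX2H0][#6] describes an aliphatic sulfur bridging two carbons with no H on the sulfur (a thioether).
(A) has a methoxy ether (-OCH3) but the bridging atom is O, not S.
(B) has a thiol (-SH) but the sulfur has H1, not H0 bridging two carbons.
(C) contains a methylthio ether (-SCH3), which satisfies every atom and bond constraint.
(D) has a thiol (-SH) but the sulfur has H1, not H0 bridging two carbons.
So the answer is (C).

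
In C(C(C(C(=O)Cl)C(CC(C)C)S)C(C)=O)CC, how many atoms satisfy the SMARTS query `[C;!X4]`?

The query [C;!X4] means: aliphatic carbon that does not have four total connections.
Check the 17 heavy atoms by environment: 11× C (X4) → no; 2× C (X3) → match; 2× O (X1) → no; 1× S (X2) → no; 1× Cl (X1) → no.
That gives 2 matching atoms.

2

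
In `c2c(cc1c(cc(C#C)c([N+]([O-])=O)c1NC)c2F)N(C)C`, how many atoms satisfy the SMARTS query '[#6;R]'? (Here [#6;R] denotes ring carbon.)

The query [#6;R] means: carbon that is part of a ring.
Check the 21 heavy atoms by environment: 10× c (aromatic, in 6-ring) → match; 5× C (acyclic) → no; 1× N (charge +1, acyclic) → no; 1× O (charge -1, acyclic) → no; 1× O (acyclic) → no; 2× N (acyclic) → no; 1× F (acyclic) → no.
That gives 10 matching atoms.

10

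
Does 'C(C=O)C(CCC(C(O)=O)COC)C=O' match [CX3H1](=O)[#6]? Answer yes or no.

Yes

The pattern [CX3H1](=O)[#6] describes an sp2 carbon with one H, double-bonded to O and single-bonded to carbon — an aldehyde.
The molecule carries an aldehyde (-CHO), whose atoms satisfy every constraint of the query, so the pattern matches.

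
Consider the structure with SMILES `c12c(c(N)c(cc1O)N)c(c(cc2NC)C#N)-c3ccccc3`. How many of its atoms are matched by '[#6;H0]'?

10

Check the 23 heavy atoms by environment: 9× c (aromatic, H0) → match; 7× c (aromatic, H1) → no; 2× N (H2) → no; 1× C (H0) → match; 1× N (H0) → no; 1× N (H1) → no; 1× C (H3) → no; 1× O (H1) → no.
Summing the matching environments: 9 + 1 = 10 matching atoms.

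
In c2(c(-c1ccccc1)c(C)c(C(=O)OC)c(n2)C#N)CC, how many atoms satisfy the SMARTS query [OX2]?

1

The query [OX2] means: aliphatic oxygen with two total connections — ether, hydroxyl, or ester single-bond O.
Check the 21 heavy atoms by environment: 1× n (aromatic, X2) → no; 11× c (aromatic, X3) → no; 1× C (X3) → no; 1× O (X1) → no; 1× O (X2) → match; 4× C (X4) → no; 1× C (X2) → no; 1× N (X1) → no.
That gives 1 matching atom.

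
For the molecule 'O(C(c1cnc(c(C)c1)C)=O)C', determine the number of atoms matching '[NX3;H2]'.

0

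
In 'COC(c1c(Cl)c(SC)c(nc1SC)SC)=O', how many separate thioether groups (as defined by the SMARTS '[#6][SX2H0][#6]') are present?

3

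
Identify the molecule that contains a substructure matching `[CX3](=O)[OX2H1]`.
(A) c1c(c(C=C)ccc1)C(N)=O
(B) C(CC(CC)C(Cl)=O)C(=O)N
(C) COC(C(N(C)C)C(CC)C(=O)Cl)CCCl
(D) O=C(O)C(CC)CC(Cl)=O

D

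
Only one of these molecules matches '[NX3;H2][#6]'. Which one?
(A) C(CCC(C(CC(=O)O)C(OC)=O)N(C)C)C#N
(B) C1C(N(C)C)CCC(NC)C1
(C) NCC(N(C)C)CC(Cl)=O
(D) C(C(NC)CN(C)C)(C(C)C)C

[NX3;H2][#6] describes a trivalent nitrogen with two H attached to carbon (a primary amine).
(A) has a nitrile (-C#N) but the nitrogen is NX1 (triple-bonded), not NX3 with two H.
(B) has an N-methylamino group (-NHCH3) but the nitrogen bears two carbons and only one H (H1), not H2.
(C) contains a primary amino group (-NH2), which satisfies every atom and bond constraint.
(D) has a dimethylamino group (-N(CH3)2) but the nitrogen has H0, not H2.
So the answer is (C).

C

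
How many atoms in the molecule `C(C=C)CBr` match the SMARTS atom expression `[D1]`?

2

The query [D1] means: atom with exactly one heavy-atom neighbour (degree 1).
Check the 5 heavy atoms by environment: 3× C (D2) → no; 1× C (D1) → match; 1× Br (D1) → match.
Summing the matching environments: 1 + 1 = 2 matching atoms.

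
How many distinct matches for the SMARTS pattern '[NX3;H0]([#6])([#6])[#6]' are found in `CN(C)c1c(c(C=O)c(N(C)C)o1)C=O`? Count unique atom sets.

2

[NX3;H0]([#6])([#6])[#6] is the SMARTS for a tertiary amine: a trivalent nitrogen with no H, bonded to three carbons.
The molecule carries 2 separate instances of a dimethylamino group (-N(CH3)2) meeting every constraint; each maps to a distinct set of atoms, giving 2 matches.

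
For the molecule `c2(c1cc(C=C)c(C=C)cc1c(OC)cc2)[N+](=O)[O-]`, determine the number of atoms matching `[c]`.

10

The query [c] means: lowercase c matches aromatic carbon only.
Check the 19 heavy atoms by environment: 10× c (aromatic) → match; 2× O → no; 5× C → no; 1× N (charge +1) → no; 1× O (charge -1) → no.
That gives 10 matching atoms.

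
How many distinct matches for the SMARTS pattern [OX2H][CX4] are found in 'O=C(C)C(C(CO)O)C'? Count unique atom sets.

2

[OX2H][CX4] is the SMARTS for an aliphatic alcohol: a hydroxyl oxygen bound to an sp3 (X4) carbon.
The molecule carries 2 separate instances of a hydroxyl group (-OH) meeting every constraint; each maps to a distinct set of atoms, giving 2 matches.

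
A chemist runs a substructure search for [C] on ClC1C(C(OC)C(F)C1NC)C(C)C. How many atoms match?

Check the 14 heavy atoms by environment: 10× C → match; 1× Cl → no; 1× N → no; 1× O → no; 1× F → no.
That gives 10 matching atoms.

10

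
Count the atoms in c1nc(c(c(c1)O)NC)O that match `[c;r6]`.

5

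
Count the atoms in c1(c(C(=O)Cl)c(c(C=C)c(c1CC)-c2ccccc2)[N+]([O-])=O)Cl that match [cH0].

7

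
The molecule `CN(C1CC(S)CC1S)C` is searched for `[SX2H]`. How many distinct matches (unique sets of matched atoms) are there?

2

[SX2H] is the SMARTS for a thiol: an aliphatic sulfur with two connections, one being H.
The molecule carries 2 separate instances of a thiol (-SH) meeting every constraint; each maps to a distinct set of atoms, giving 2 matches.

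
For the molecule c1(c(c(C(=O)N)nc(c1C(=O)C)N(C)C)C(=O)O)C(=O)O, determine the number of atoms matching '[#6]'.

12

Check the 21 heavy atoms by environment: 1× n (aromatic) → no; 5× c (aromatic) → match; 7× C → match; 6× O → no; 2× N → no.
Summing the matching environments: 5 + 7 = 12 matching atoms.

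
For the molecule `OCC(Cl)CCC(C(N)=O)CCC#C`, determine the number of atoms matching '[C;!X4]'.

The query [C;!X4] means: aliphatic carbon that does not have four total connections.
Check the 14 heavy atoms by environment: 7× C (X4) → no; 1× Cl (X1) → no; 1× C (X3) → match; 1× O (X1) → no; 1× N (X3) → no; 2× C (X2) → match; 1× O (X2) → no.
Summing the matching environments: 1 + 2 = 3 matching atoms.

3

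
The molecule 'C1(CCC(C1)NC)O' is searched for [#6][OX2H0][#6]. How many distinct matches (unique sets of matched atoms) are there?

[#6][OX2H0][#6] is the SMARTS for an ether: an aliphatic oxygen bridging two carbons with no H on the oxygen.
The molecule has a hydroxyl group (-OH), but the oxygen has H1, not H0 bridging two carbons; nothing else fits, so there are 0 matches.

0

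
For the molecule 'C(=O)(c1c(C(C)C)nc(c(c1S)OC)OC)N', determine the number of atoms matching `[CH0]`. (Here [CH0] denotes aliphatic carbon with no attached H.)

1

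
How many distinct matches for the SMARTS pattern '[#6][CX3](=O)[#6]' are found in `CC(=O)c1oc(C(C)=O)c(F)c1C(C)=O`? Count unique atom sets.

3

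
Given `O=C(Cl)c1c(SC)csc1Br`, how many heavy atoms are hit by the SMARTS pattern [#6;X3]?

5

The query [#6;X3] means: any carbon (aromatic or not) with three total connections.
Check the 11 heavy atoms by environment: 1× s (aromatic, X2) → no; 4× c (aromatic, X3) → match; 1× Br (X1) → no; 1× C (X3) → match; 1× O (X1) → no; 1× Cl (X1) → no; 1× S (X2) → no; 1× C (X4) → no.
Summing the matching environments: 4 + 1 = 5 matching atoms.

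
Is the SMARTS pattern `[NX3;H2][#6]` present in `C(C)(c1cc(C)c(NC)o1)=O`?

No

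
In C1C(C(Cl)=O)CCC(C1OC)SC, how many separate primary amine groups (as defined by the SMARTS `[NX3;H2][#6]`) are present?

0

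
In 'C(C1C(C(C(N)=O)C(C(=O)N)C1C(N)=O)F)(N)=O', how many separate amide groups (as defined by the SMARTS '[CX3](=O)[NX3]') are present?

4

[CX3](=O)[NX3] is the SMARTS for an amide: a carbonyl carbon bonded to a trivalent nitrogen.
The molecule carries 4 separate instances of a primary amide (-C(=O)NH2) meeting every constraint; each maps to a distinct set of atoms, giving 4 matches.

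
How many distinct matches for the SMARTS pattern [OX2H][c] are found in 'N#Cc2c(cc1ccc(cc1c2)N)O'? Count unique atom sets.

1

[OX2H][c] is the SMARTS for a phenol: a hydroxyl oxygen attached to an aromatic carbon.
Exactly one fragment in the molecule meets all constraints, giving 1 match.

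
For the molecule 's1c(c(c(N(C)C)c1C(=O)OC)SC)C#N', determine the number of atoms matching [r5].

The query [r5] means: r5 matches atoms in a five-membered ring.
Check the 16 heavy atoms by environment: 1× s (aromatic, in 5-ring) → match; 4× c (aromatic, in 5-ring) → match; 2× N (acyclic) → no; 6× C (acyclic) → no; 2× O (acyclic) → no; 1× S (acyclic) → no.
Summing the matching environments: 1 + 4 = 5 matching atoms.

5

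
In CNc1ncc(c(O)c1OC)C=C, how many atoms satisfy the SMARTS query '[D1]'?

4

The query [D1] means: atom with exactly one heavy-atom neighbour (degree 1).
Check the 13 heavy atoms by environment: 1× n (aromatic, D2) → no; 1× c (aromatic, D2) → no; 4× c (aromatic, D3) → no; 1× N (D2) → no; 3× C (D1) → match; 1× C (D2) → no; 1× O (D2) → no; 1× O (D1) → match.
Summing the matching environments: 3 + 1 = 4 matching atoms.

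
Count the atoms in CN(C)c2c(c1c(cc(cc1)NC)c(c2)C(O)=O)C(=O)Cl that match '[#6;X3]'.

The query [#6;X3] means: any carbon (aromatic or not) with three total connections.
Check the 21 heavy atoms by environment: 10× c (aromatic, X3) → match; 2× C (X3) → match; 2× O (X1) → no; 1× Cl (X1) → no; 2× N (X3) → no; 3× C (X4) → no; 1× O (X2) → no.
Summing the matching environments: 10 + 2 = 12 matching atoms.

12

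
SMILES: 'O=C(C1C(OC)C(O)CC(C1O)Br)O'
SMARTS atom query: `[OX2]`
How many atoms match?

4

The query [OX2] means: aliphatic oxygen with two total connections — ether, hydroxyl, or ester single-bond O.
Check the 14 heavy atoms by environment: 7× C (X4) → no; 4× O (X2) → match; 1× Br (X1) → no; 1× C (X3) → no; 1× O (X1) → no.
That gives 4 matching atoms.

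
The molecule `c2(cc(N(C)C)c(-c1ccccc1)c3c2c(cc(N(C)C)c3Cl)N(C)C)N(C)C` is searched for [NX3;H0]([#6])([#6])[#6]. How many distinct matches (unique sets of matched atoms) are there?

[NX3;H0]([#6])([#6])[#6] is the SMARTS for a tertiary amine: a trivalent nitrogen with no H, bonded to three carbons.
The molecule carries 4 separate instances of a dimethylamino group (-N(CH3)2) meeting every constraint; each maps to a distinct set of atoms, giving 4 matches.

4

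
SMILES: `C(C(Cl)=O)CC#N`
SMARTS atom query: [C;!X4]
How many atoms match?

The query [C;!X4] means: aliphatic carbon that does not have four total connections.
Check the 7 heavy atoms by environment: 2× C (X4) → no; 1× C (X2) → match; 1× N (X1) → no; 1× C (X3) → match; 1× O (X1) → no; 1× Cl (X1) → no.
Summing the matching environments: 1 + 1 = 2 matching atoms.

2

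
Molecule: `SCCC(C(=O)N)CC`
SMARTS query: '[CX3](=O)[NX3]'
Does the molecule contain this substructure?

The pattern [CX3](=O)[NX3] describes a carbonyl carbon bonded to a trivalent nitrogen — an amide.
The molecule carries a primary amide (-C(=O)NH2), whose atoms satisfy every constraint of the query, so the pattern matches.

Yes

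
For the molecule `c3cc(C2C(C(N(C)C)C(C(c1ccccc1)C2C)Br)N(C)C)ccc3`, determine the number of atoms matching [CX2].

0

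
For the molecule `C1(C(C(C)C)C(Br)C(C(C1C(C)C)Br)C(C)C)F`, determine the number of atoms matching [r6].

Check the 18 heavy atoms by environment: 6× C (in 6-ring) → match; 9× C (acyclic) → no; 2× Br (acyclic) → no; 1× F (acyclic) → no.
That gives 6 matching atoms.

6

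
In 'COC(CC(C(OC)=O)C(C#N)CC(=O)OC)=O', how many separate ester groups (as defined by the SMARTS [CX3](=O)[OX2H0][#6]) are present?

[CX3](=O)[OX2H0][#6] is the SMARTS for an ester: a carbonyl carbon bonded to an oxygen that is itself bonded to carbon (no H on that O).
The molecule carries 3 separate instances of a methyl-ester group (-C(=O)OCH3) meeting every constraint; each maps to a distinct set of atoms, giving 3 matches.

3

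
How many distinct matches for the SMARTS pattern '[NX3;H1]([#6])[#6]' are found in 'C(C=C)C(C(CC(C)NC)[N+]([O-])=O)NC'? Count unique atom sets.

2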